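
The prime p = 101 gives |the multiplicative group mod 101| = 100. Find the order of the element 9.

50

The order of 9 must divide p − 1 = 100 = 2^2 · 5^2.
Divisors: 1, 2, 4, 5, 10, 20, 25, 50, 100.
Check each in increasing order: 9^1 ≡ 9;  9^2 ≡ 81;  9^4 ≡ 97;  9^5 ≡ 65;  9^10 ≡ 84;  9^20 ≡ 87;  9^25 ≡ 100;  9^50 ≡ 1.
Smallest exponent giving 1 is 50.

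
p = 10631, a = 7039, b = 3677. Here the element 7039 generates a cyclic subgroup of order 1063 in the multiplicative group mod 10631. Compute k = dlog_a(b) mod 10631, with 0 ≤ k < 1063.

Baby-step giant-step with m = ceil(sqrt(1063)) = 33.
Baby table (7039^j mod 10631 for j=0..32):
  0:1  1:7039  2:7061  3:2454  4:8962  5:9795  6:4970  7:7840
  8:239  9:2623  10:7881  11:1801  12:5087  13:2185  14:7789  15:2704
  16:3966  17:10299  18:1872  19:5199  20:3859  21:1296  22:1146  23:8396
  24:1715  25:5700  26:906  27:9365  28:8035  29:1445  30:8119  31:8016
  32:5907
Giant step factor: 7039^(-33) ≡ 2172 (mod 10631).
Scan 3677·2172^i mod 10631 for i = 0, 1, …:
  i=0: 3677   i=1: 2563   i=2: 6823   i=3: 10573
  i=4: 1596   i=5: 806   i=6: 7148   i=7: 4196
  i=8: 2945   i=9: 7309     …   i=31: 3914
  i=32: 7039
Match at i=32, j=1: k = 32·33 + 1 = 1057.

1057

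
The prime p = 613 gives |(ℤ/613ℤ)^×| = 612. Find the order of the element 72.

The order of 72 must divide p − 1 = 612 = 2^2 · 3^2 · 17.
Divisors: 1, 2, 3, 4, 6, 9, 12, 17, 18, 34, 36, 51, 68, 102, 153, 204, 306, 612.
Check each in increasing order: 72^1 ≡ 72;  72^2 ≡ 280;  72^3 ≡ 544;  72^4 ≡ 549;  72^6 ≡ 470;  72^9 ≡ 59;  72^12 ≡ 220;  72^17 ≡ 142;  72^18 ≡ 416;  72^34 ≡ 548;  72^36 ≡ 190;  72^51 ≡ 578;  72^68 ≡ 547;  72^102 ≡ 612;  72^153 ≡ 35;  72^204 ≡ 1.
Smallest exponent giving 1 is 204.

204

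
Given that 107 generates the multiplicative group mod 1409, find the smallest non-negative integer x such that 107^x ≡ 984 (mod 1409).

802

Baby-step giant-step with m = ceil(sqrt(1408)) = 38.
Baby table (107^j mod 1409 for j=0..37):
  0:1  1:107  2:177  3:622  4:331  5:192  6:818  7:168
  8:1068  9:147  10:230  11:657  12:1258  13:751  14:44  15:481
  16:743  17:597  18:474  19:1403  20:767  21:347  22:495  23:832
  24:257  25:728  26:401  27:637  28:527  29:29  30:285  31:906
  32:1130  33:1145  34:1341  35:1178  36:645  37:1383
Giant step factor: 107^(-38) ≡ 274 (mod 1409).
Scan 984·274^i mod 1409 for i = 0, 1, …:
  i=0: 984   i=1: 497   i=2: 914   i=3: 1043
  i=4: 1164   i=5: 502   i=6: 875   i=7: 220
  i=8: 1102   i=9: 422     …   i=20: 644
  i=21: 331
Match at i=21, j=4: x = 21·38 + 4 = 802.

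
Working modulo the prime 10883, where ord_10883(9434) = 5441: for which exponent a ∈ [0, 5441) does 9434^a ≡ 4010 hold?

Baby-step giant-step with m = ceil(sqrt(5441)) = 74.
Baby table (9434^j mod 10883 for j=0..73):
  0:1  1:9434  2:10065  3:9918  4:5261  5:5794  6:6170  7:5496
  8:2652  9:9834  10:7264  11:9208  12:166  13:9775  14:5691  15:3055
  16:2686  17:4100  18:1218  19:9047  20:4912  21:10877  22:8694  23:4908
  24:5790  25:1083  26:8768  27:6512  28:10556  29:5854  30:6294  31:10831
  32:10050  33:9887  34:6648  35:9386  36:3436  37:5650  38:8049  39:3575
  40:133  41:3177  42:36  43:2251  44:3201  45:8792  46:4385  47:1807
  48:4460  49:1962  50:8408  51:5768  52:312  53:4998  54:5976  55:3644
  56:8982  57:1150  58:9632  59:6121  60:316  61:10085  62:2704  63:10667
  64:8260  65:2560  66:1663  67:6339  68:41  69:5889  70:9994  71:3967
  72:8924  73:9011
Giant step factor: 9434^(-74) ≡ 5783 (mod 10883).
Scan 4010·5783^i mod 10883 for i = 0, 1, …:
  i=0: 4010   i=1: 9040   i=2: 7271   i=3: 7164
  i=4: 8714   i=5: 4772   i=6: 8071   i=7: 8289
  i=8: 6555   i=9: 2076     …   i=19: 1681
  i=20: 2704
Match at i=20, j=62: a = 20·74 + 62 = 1542.

1542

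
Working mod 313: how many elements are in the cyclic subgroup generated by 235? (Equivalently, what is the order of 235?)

78

The order of 235 must divide p − 1 = 312 = 2^3 · 3 · 13.
Divisors: 1, 2, 3, 4, 6, 8, 12, 13, 24, 26, 39, 52, 78, 104, 156, 312.
Check each in increasing order: 235^1 ≡ 235;  235^2 ≡ 137;  235^3 ≡ 269;  235^4 ≡ 302;  235^6 ≡ 58;  235^8 ≡ 121;  235^12 ≡ 234;  235^13 ≡ 215;  235^24 ≡ 294;  235^26 ≡ 214;  235^39 ≡ 312;  235^52 ≡ 98;  235^78 ≡ 1.
Smallest exponent giving 1 is 78.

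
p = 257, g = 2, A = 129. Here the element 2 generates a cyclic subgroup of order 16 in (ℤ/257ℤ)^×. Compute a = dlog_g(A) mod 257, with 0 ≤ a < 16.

Successive powers of 2 modulo 257:
  2^0=1  2^1=2  2^2=4  2^3=8  2^4=16  2^5=32
  2^6=64  2^7=128  2^8=256  2^9=255  2^10=253  2^11=249
  2^12=241  2^13=225  2^14=193  2^15=129
So 2^15 ≡ 129 (mod 257), giving a = 15.

15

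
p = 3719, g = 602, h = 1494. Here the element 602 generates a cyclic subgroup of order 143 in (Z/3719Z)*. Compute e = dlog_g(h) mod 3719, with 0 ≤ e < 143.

54

Baby-step giant-step with m = ceil(sqrt(143)) = 12.
Baby table (602^j mod 3719 for j=0..11):
  0:1  1:602  2:1661  3:3230  4:3142  5:2232  6:1105  7:3228
  8:1938  9:2629  10:2083  11:663
Giant step factor: 602^(-12) ≡ 3108 (mod 3719).
Scan 1494·3108^i mod 3719 for i = 0, 1, …:
  i=0: 1494   i=1: 2040   i=2: 3144   i=3: 1739
  i=4: 1105
Match at i=4, j=6: e = 4·12 + 6 = 54.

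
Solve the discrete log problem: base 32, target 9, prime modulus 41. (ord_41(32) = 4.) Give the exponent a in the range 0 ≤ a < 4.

Successive powers of 32 modulo 41:
  32^0=1  32^1=32  32^2=40  32^3=9
So 32^3 ≡ 9 (mod 41), giving a = 3.

3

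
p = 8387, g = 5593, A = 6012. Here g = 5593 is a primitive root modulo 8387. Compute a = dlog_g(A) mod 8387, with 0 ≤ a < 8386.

7622

Baby-step giant-step with m = ceil(sqrt(8386)) = 92.
Baby table (5593^j mod 8387 for j=0..91):
  0:1  1:5593  2:6526  3:8081  4:7877  5:7537  6:1379  7:5094
  8:103  9:5763  10:1218  11:2030  12:6179  13:4707  14:7845  15:4688
  16:2222  17:6499  18:8036  19:7802  20:7412  21:6762  22:2883  23:4805
  24:2417  25:6824  26:5782  27:6841  28:219  29:365  30:3404  31:82
  32:5728  33:6751  34:69  35:115  36:5783  37:4047  38:6745  39:59
  40:2894  41:7619  42:7107  43:3458  44:172  45:5878  46:7001  47:6077
  48:4537  49:4766  50:2352  51:3920  52:942  53:1570  54:8208  55:5293
  56:6026  57:4452  58:7420  59:1184  60:4769  61:2357  62:6724  63:24
  64:40  65:5658  66:1043  67:4534  68:4761  69:7935  70:4838  71:2472
  72:4120  73:4071  74:6785  75:5717  76:3937  77:3766  78:3481  79:3006
  80:5010  81:8350  82:2734  83:1761  84:2935  85:2096  86:6289  87:7686
  88:4423  89:4576  90:4831  91:5256
Giant step factor: 5593^(-92) ≡ 1529 (mod 8387).
Scan 6012·1529^i mod 8387 for i = 0, 1, …:
  i=0: 6012   i=1: 196   i=2: 6139   i=3: 1478
  i=4: 3759   i=5: 2416   i=6: 3784   i=7: 7093
  i=8: 806   i=9: 7872     …   i=81: 6815
  i=82: 3481
Match at i=82, j=78: a = 82·92 + 78 = 7622.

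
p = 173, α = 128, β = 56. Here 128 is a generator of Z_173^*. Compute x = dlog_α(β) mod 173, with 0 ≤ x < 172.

14

Successive powers of 128 modulo 173:
  128^0=1  128^1=128  128^2=122  128^3=46  128^4=6  128^5=76
  128^6=40  128^7=103  128^8=36  128^9=110  128^10=67  128^11=99
  128^12=43  128^13=141  128^14=56
So 128^14 ≡ 56 (mod 173), giving x = 14.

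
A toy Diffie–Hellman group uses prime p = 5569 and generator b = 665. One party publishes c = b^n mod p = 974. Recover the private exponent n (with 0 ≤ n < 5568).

4194

Baby-step giant-step with m = ceil(sqrt(5568)) = 75.
Baby table (665^j mod 5569 for j=0..74):
  0:1  1:665  2:2274  3:3011  4:3044  5:2713  6:5358  7:4479
  8:4689  9:5114  10:3720  11:1164  12:5538  13:1661  14:1903  15:1332
  16:309  17:5001  18:972  19:376  20:5004  21:2967  22:1629  23:2899
  24:961  25:4199  26:2266  27:3260  28:1559  29:901  30:3282  31:5051
  32:808  33:2696  34:5191  35:4804  36:3623  37:3487  38:2151  39:4751
  40:1792  41:5483  42:4069  43:4920  44:2797  45:5528  46:580  47:1439
  48:4636  49:3283  50:147  51:3082  52:138  53:2666  54:1948  55:3412
  56:2397  57:1271  58:4296  59:5512  60:1078  61:4038  62:1012  63:4700
  64:1291  65:889  66:871  67:39  68:3659  69:5151  70:480  71:1767
  72:5565  73:2909  74:2042
Giant step factor: 665^(-75) ≡ 670 (mod 5569).
Scan 974·670^i mod 5569 for i = 0, 1, …:
  i=0: 974   i=1: 1007   i=2: 841   i=3: 1001
  i=4: 2390   i=5: 2997   i=6: 3150   i=7: 5418
  i=8: 4641   i=9: 1968     …   i=54: 16
  i=55: 5151
Match at i=55, j=69: n = 55·75 + 69 = 4194.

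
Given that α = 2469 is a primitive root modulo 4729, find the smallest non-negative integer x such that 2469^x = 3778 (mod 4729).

1872

Baby-step giant-step with m = ceil(sqrt(4728)) = 69.
Baby table (2469^j mod 4729 for j=0..68):
  0:1  1:2469  2:280  3:886  4:2736  5:2172  6:4711  7:2848
  8:4418  9:2968  10:2771  11:3465  12:324  13:755  14:869  15:3324
  16:2141  17:3836  18:3626  19:597  20:3274  21:1645  22:4023  23:1887
  24:938  25:3441  26:2545  27:3493  28:3250  29:3866  30:2032  31:4268
  32:1480  33:3332  34:2977  35:1347  36:1256  37:3569  38:1734  39:1501
  40:3162  41:4128  42:1037  43:1964  44:1891  45:1356  46:4561  47:1360
  48:250  49:2480  50:3794  51:3966  52:3024  53:3894  54:229  55:2650
  56:2643  57:4276  58:2316  59:843  60:607  61:4319  62:4445  63:3425
  64:873  65:3742  66:3261  67:2651  68:383
Giant step factor: 2469^(-69) ≡ 82 (mod 4729).
Scan 3778·82^i mod 4729 for i = 0, 1, …:
  i=0: 3778   i=1: 2411   i=2: 3813   i=3: 552
  i=4: 2703   i=5: 4112   i=6: 1425   i=7: 3354
  i=8: 746   i=9: 4424     …   i=26: 1997
  i=27: 2968
Match at i=27, j=9: x = 27·69 + 9 = 1872.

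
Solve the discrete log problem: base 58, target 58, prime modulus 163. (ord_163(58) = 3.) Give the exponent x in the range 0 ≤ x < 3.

Successive powers of 58 modulo 163:
  58^0=1  58^1=58
So 58^1 ≡ 58 (mod 163), giving x = 1.

1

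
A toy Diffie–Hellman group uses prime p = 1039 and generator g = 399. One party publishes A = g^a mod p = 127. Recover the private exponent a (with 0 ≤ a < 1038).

1008

Baby-step giant-step with m = ceil(sqrt(1038)) = 33.
Baby table (399^j mod 1039 for j=0..32):
  0:1  1:399  2:234  3:895  4:728  5:591  6:995  7:107
  8:94  9:102  10:177  11:1010  12:897  13:487  14:20  15:707
  16:524  17:237  18:14  19:391  20:159  21:62  22:841  23:1001
  24:423  25:459  26:277  27:389  28:400  29:633  30:90  31:584
  32:280
Giant step factor: 399^(-33) ≡ 699 (mod 1039).
Scan 127·699^i mod 1039 for i = 0, 1, …:
  i=0: 127   i=1: 458   i=2: 130   i=3: 477
  i=4: 943   i=5: 431   i=6: 998   i=7: 433
  i=8: 318   i=9: 975     …   i=29: 385
  i=30: 14
Match at i=30, j=18: a = 30·33 + 18 = 1008.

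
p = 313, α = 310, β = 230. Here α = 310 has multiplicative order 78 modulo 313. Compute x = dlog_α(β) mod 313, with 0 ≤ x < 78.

59

Baby-step giant-step with m = ceil(sqrt(78)) = 9.
Baby table (310^j mod 313 for j=0..8):
  0:1  1:310  2:9  3:286  4:81  5:70  6:103  7:4
  8:301
Giant step factor: 310^(-9) ≡ 200 (mod 313).
Scan 230·200^i mod 313 for i = 0, 1, …:
  i=0: 230   i=1: 302   i=2: 304   i=3: 78
  i=4: 263   i=5: 16   i=6: 70
Match at i=6, j=5: x = 6·9 + 5 = 59.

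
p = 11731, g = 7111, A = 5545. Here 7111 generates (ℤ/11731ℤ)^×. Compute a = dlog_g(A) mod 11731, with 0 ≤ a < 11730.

10720

Baby-step giant-step with m = ceil(sqrt(11730)) = 109.
Baby table (7111^j mod 11731 for j=0..108):
  0:1  1:7111  2:5711  3:9930  4:3341  5:2576  6:5845  7:862
  8:6100  9:7593  10:7761  11:5847  12:3353  13:5791  14:3991  15:2712
  16:10999  17:3312  18:7515  19:4460  20:6167  21:3059  22:3275  23:2490
  24:4311  25:2418  26:8483  27:1811  28:9114  29:7610  30:11338  31:9086
  32:7929  33:3933  34:859  35:8229  36:2191  37:1433  38:7555  39:7356
  40:11718  41:1405  42:7874  43:11682  44:3491  45:1705  46:6132  47:525
  48:2817  49:6870  50:4686  51:6106  52:3335  53:6834  54:6772  55:11668
  56:9516  57:3868  58:7884  59:675  60:1946  61:7157  62:4349  63:2823
  64:2612  65:3759  66:7031  67:11650  68:10559  69:6649  70:5109  71:10923
  72:2502  73:7526  74:564  75:10333  76:6710  77:4833  78:7364  79:9951
  80:169  81:5197  82:3217  83:637  84:1541  85:1297  86:2401  87:4906
  88:10303  89:4538  90:9468  91:2739  92:3569  93:5006  94:5812  95:819
  96:5333  97:8371  98:3087  99:2956  100:9895  101:807  102:2118  103:10225
  104:1237  105:9788  106:2445  107:1053  108:3505
Giant step factor: 7111^(-109) ≡ 2854 (mod 11731).
Scan 5545·2854^i mod 11731 for i = 0, 1, …:
  i=0: 5545   i=1: 311   i=2: 7769   i=3: 1136
  i=4: 4388   i=5: 6375   i=6: 11200   i=7: 9556
  i=8: 9980   i=9: 52     …   i=97: 9773
  i=98: 7555
Match at i=98, j=38: a = 98·109 + 38 = 10720.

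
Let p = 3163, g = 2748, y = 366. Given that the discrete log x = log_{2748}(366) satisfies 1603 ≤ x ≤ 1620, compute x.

1604

Compute 2748^1603 mod 3163 = 1996, then multiply by 2748 repeatedly:
  2748^1603=1996  2748^1604=366
Found 366 at exponent 1604.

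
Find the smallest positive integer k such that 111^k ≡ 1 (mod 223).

74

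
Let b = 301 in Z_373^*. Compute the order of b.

The order of 301 must divide p − 1 = 372 = 2^2 · 3 · 31.
Divisors: 1, 2, 3, 4, 6, 12, 31, 62, 93, 124, 186, 372.
Check each in increasing order: 301^1 ≡ 301;  301^2 ≡ 335;  301^3 ≡ 125;  301^4 ≡ 325;  301^6 ≡ 332;  301^12 ≡ 189;  301^31 ≡ 173;  301^62 ≡ 89;  301^93 ≡ 104;  301^124 ≡ 88;  301^186 ≡ 372;  301^372 ≡ 1.
Smallest exponent giving 1 is 372.

372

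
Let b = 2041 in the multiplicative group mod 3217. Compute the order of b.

536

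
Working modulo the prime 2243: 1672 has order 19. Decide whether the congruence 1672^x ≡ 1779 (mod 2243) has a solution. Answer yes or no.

no

⟨1672⟩ has order 19; its elements mod 2243 are {1, 226, 286, 433, 473, 696, 698, 738, 806, 1048, 1320, 1333, 1409, 1477, 1672, 1730, 1832, 1838, 2171}.
1779 is not in this set.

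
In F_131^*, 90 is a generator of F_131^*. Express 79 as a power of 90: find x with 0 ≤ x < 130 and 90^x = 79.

125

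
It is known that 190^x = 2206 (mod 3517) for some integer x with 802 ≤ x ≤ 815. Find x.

806

Compute 190^802 mod 3517 = 1389, then multiply by 190 repeatedly:
  190^802=1389  190^803=135  190^804=1031  190^805=2455  190^806=2206
Found 2206 at exponent 806.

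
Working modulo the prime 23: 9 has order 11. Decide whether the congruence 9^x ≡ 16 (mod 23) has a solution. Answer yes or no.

⟨9⟩ has order 11; its elements mod 23 are {1, 2, 3, 4, 6, 8, 9, 12, 13, 16, 18}.
16 is in this set.

yes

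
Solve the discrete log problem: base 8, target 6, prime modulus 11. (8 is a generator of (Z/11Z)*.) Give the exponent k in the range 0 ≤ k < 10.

3

Successive powers of 8 modulo 11:
  8^0=1  8^1=8  8^2=9  8^3=6
So 8^3 ≡ 6 (mod 11), giving k = 3.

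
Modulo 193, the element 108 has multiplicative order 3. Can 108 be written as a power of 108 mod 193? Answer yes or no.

⟨108⟩ has order 3; its elements mod 193 are {1, 84, 108}.
108 is in this set.

yes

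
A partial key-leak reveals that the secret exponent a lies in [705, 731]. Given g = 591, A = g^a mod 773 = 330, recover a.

713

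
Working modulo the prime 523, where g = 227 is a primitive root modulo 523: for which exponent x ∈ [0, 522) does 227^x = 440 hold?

328

Baby-step giant-step with m = ceil(sqrt(522)) = 23.
Baby table (227^j mod 523 for j=0..22):
  0:1  1:227  2:275  3:188  4:313  5:446  6:303  7:268
  8:168  9:480  10:176  11:204  12:284  13:139  14:173  15:46
  16:505  17:98  18:280  19:277  20:119  21:340  22:299
Giant step factor: 227^(-23) ≡ 447 (mod 523).
Scan 440·447^i mod 523 for i = 0, 1, …:
  i=0: 440   i=1: 32   i=2: 183   i=3: 213
  i=4: 25   i=5: 192   i=6: 52   i=7: 232
  i=8: 150   i=9: 106     …   i=13: 113
  i=14: 303
Match at i=14, j=6: x = 14·23 + 6 = 328.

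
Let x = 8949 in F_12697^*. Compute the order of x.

The order of 8949 must divide p − 1 = 12696 = 2^3 · 3 · 23^2.
Divisors: 1, 2, 3, 4, 6, 8, 12, 23, 24, 46, 69, 92, 138, 184, 276, 529, 552, 1058, 1587, 2116, 3174, 4232, 6348, 12696.
Check each in increasing order: 8949^1 ≡ 8949;  8949^2 ≡ 4622;  8949^3 ≡ 8149;  8949^4 ≡ 6530;  8949^6 ≡ 891;  8949^8 ≡ 4374;  8949^12 ≡ 6667;  8949^23 ≡ 12061;  8949^24 ≡ 9389;  8949^46 ≡ 10889;  8949^69 ≡ 7158;  8949^92 ≡ 5735;  8949^138 ≡ 4569;  8949^184 ≡ 4995;  8949^276 ≡ 1893;  8949^529 ≡ 2451;  8949^552 ≡ 2895;  8949^1058 ≡ 1720;  8949^1587 ≡ 316;  8949^2116 ≡ 12696;  8949^3174 ≡ 10977;  8949^4232 ≡ 1.
Smallest exponent giving 1 is 4232.

4232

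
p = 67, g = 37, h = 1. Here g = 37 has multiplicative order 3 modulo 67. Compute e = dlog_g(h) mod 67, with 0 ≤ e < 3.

0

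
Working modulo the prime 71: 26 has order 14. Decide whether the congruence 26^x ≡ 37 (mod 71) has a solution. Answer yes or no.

yes

⟨26⟩ has order 14; its elements mod 71 are {1, 20, 23, 26, 30, 32, 34, 37, 39, 41, 45, 48, 51, 70}.
37 is in this set.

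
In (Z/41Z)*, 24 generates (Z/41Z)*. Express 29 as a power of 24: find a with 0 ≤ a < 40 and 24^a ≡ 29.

19

Successive powers of 24 modulo 41:
  24^0=1  24^1=24  24^2=2  24^3=7  24^4=4  24^5=14
  24^6=8  24^7=28  24^8=16  24^9=15  24^10=32  24^11=30
  24^12=23  24^13=19  24^14=5  24^15=38  24^16=10  24^17=35
  24^18=20  24^19=29
So 24^19 ≡ 29 (mod 41), giving a = 19.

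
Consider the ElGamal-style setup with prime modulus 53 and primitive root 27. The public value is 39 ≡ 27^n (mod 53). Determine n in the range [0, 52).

11

Successive powers of 27 modulo 53:
  27^0=1  27^1=27  27^2=40  27^3=20  27^4=10  27^5=5
  27^6=29  27^7=41  27^8=47  27^9=50  27^10=25  27^11=39
So 27^11 ≡ 39 (mod 53), giving n = 11.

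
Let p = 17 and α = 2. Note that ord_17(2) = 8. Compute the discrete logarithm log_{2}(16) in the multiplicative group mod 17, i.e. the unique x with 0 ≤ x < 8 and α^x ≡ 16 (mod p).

Successive powers of 2 modulo 17:
  2^0=1  2^1=2  2^2=4  2^3=8  2^4=16
So 2^4 ≡ 16 (mod 17), giving x = 4.

4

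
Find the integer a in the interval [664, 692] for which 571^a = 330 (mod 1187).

666

Compute 571^664 mod 1187 = 537, then multiply by 571 repeatedly:
  571^664=537  571^665=381  571^666=330
Found 330 at exponent 666.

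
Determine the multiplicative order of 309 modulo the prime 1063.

The order of 309 must divide p − 1 = 1062 = 2 · 3^2 · 59.
Divisors: 1, 2, 3, 6, 9, 18, 59, 118, 177, 354, 531, 1062.
Check each in increasing order: 309^1 ≡ 309;  309^2 ≡ 874;  309^3 ≡ 64;  309^6 ≡ 907;  309^9 ≡ 646;  309^18 ≡ 620;  309^59 ≡ 7;  309^118 ≡ 49;  309^177 ≡ 343;  309^354 ≡ 719;  309^531 ≡ 1.
Smallest exponent giving 1 is 531.

531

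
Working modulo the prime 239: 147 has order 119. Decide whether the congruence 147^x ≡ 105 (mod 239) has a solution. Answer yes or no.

no

105 ∈ ⟨147⟩ iff 105^119 ≡ 1 (mod 239), since |⟨147⟩| = 119.
105^119 mod 239 = 238.
Since 238 ≠ 1, 105 does not lie in the subgroup.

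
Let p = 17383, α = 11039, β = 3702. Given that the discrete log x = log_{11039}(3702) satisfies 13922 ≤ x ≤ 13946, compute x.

13938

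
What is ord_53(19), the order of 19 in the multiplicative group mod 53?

The order of 19 must divide p − 1 = 52 = 2^2 · 13.
Divisors: 1, 2, 4, 13, 26, 52.
Check each in increasing order: 19^1 ≡ 19;  19^2 ≡ 43;  19^4 ≡ 47;  19^13 ≡ 30;  19^26 ≡ 52;  19^52 ≡ 1.
Smallest exponent giving 1 is 52.

52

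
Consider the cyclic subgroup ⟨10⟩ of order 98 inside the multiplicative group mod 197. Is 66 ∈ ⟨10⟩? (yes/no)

66 ∈ ⟨10⟩ iff 66^98 ≡ 1 (mod 197), since |⟨10⟩| = 98.
66^98 mod 197 = 196.
Since 196 ≠ 1, 66 does not lie in the subgroup.

no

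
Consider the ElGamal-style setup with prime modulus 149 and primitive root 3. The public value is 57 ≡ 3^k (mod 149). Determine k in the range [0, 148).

53

Baby-step giant-step with m = ceil(sqrt(148)) = 13.
Baby table (3^j mod 149 for j=0..12):
  0:1  1:3  2:9  3:27  4:81  5:94  6:133  7:101
  8:5  9:15  10:45  11:135  12:107
Giant step factor: 3^(-13) ≡ 13 (mod 149).
Scan 57·13^i mod 149 for i = 0, 1, …:
  i=0: 57   i=1: 145   i=2: 97   i=3: 69
  i=4: 3
Match at i=4, j=1: k = 4·13 + 1 = 53.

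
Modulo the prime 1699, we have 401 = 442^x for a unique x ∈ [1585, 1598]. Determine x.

1595

Compute 442^1585 mod 1699 = 1015, then multiply by 442 repeatedly:
  442^1585=1015  442^1586=94  442^1587=772  442^1588=1424  442^1589=778
  442^1590=678  442^1591=652  442^1592=1053  442^1593=1599  442^1594=1673
  442^1595=401
Found 401 at exponent 1595.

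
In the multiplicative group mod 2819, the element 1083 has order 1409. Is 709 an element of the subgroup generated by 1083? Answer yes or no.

no

709 ∈ ⟨1083⟩ iff 709^1409 ≡ 1 (mod 2819), since |⟨1083⟩| = 1409.
709^1409 mod 2819 = 2818.
Since 2818 ≠ 1, 709 does not lie in the subgroup.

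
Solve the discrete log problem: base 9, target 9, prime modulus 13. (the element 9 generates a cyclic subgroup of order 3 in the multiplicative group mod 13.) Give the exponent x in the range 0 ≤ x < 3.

1

Successive powers of 9 modulo 13:
  9^0=1  9^1=9
So 9^1 ≡ 9 (mod 13), giving x = 1.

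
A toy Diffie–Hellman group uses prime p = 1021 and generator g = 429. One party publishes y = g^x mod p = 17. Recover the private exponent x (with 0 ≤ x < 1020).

Baby-step giant-step with m = ceil(sqrt(1020)) = 32.
Baby table (429^j mod 1021 for j=0..31):
  0:1  1:429  2:261  3:680  4:735  5:847  6:908  7:531
  8:116  9:756  10:667  11:263  12:517  13:236  14:165  15:336
  16:183  17:911  18:797  19:899  20:754  21:830  22:762  23:178
  24:808  25:513  26:562  27:142  28:679  29:306  30:586  31:228
Giant step factor: 429^(-32) ≡ 5 (mod 1021).
Scan 17·5^i mod 1021 for i = 0, 1, …:
  i=0: 17   i=1: 85   i=2: 425   i=3: 83
  i=4: 415   i=5: 33   i=6: 165
Match at i=6, j=14: x = 6·32 + 14 = 206.

206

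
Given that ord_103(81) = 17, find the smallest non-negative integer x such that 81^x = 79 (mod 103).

Successive powers of 81 modulo 103:
  81^0=1  81^1=81  81^2=72  81^3=64  81^4=34  81^5=76
  81^6=79
So 81^6 ≡ 79 (mod 103), giving x = 6.

6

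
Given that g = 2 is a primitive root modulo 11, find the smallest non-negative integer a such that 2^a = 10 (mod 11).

5

Successive powers of 2 modulo 11:
  2^0=1  2^1=2  2^2=4  2^3=8  2^4=5  2^5=10
So 2^5 ≡ 10 (mod 11), giving a = 5.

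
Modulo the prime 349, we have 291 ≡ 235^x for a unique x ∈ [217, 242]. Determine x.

237

Compute 235^217 mod 349 = 305, then multiply by 235 repeatedly:
  235^217=305  235^218=130  235^219=187  235^220=320  235^221=165
  235^222=36  235^223=84  235^224=196  235^225=341  235^226=214
  235^227=34  235^228=312  235^229=30  235^230=70  235^231=47
  235^232=226  235^233=62  235^234=261  235^235=260  235^236=25
  235^237=291
Found 291 at exponent 237.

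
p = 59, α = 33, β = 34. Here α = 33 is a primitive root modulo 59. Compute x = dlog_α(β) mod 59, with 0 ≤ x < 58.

57

Baby-step giant-step with m = ceil(sqrt(58)) = 8.
Baby table (33^j mod 59 for j=0..7):
  0:1  1:33  2:27  3:6  4:21  5:44  6:36  7:8
Giant step factor: 33^(-8) ≡ 19 (mod 59).
Scan 34·19^i mod 59 for i = 0, 1, …:
  i=0: 34   i=1: 56   i=2: 2   i=3: 38
  i=4: 14   i=5: 30   i=6: 39   i=7: 33
Match at i=7, j=1: x = 7·8 + 1 = 57.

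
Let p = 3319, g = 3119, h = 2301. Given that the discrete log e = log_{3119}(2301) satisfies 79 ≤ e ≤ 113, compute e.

102

Compute 3119^79 mod 3319 = 1911, then multiply by 3119 repeatedly:
  3119^79=1911  3119^80=2804  3119^81=111  3119^82=1033  3119^83=2497
  3119^84=1769  3119^85=1333  3119^86=2239  3119^87=265  3119^88=104
  3119^89=2433  3119^90=1293  3119^91=282  3119^92=23  3119^93=2038
  3119^94=637  3119^95=2041  3119^96=37  3119^97=2557  3119^98=3045
  3119^99=1696  3119^100=2657  3119^101=2959  3119^102=2301
Found 2301 at exponent 102.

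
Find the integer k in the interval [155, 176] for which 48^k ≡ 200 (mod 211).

171

Compute 48^155 mod 211 = 26, then multiply by 48 repeatedly:
  48^155=26  48^156=193  48^157=191  48^158=95  48^159=129
  48^160=73  48^161=128  48^162=25  48^163=145  48^164=208
  48^165=67  48^166=51  48^167=127  48^168=188  48^169=162
  48^170=180  48^171=200
Found 200 at exponent 171.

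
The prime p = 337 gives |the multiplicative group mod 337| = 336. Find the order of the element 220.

The order of 220 must divide p − 1 = 336 = 2^4 · 3 · 7.
Divisors: 1, 2, 3, 4, 6, 7, 8, 12, 14, 16, 21, 24, 28, 42, 48, 56, 84, 112, 168, 336.
Check each in increasing order: 220^1 ≡ 220;  220^2 ≡ 209;  220^3 ≡ 148;  220^4 ≡ 208;  220^6 ≡ 336;  220^7 ≡ 117;  220^8 ≡ 128;  220^12 ≡ 1.
Smallest exponent giving 1 is 12.

12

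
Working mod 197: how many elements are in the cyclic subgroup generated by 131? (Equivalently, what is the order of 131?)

The order of 131 must divide p − 1 = 196 = 2^2 · 7^2.
Divisors: 1, 2, 4, 7, 14, 28, 49, 98, 196.
Check each in increasing order: 131^1 ≡ 131;  131^2 ≡ 22;  131^4 ≡ 90;  131^7 ≡ 128;  131^14 ≡ 33;  131^28 ≡ 104;  131^49 ≡ 183;  131^98 ≡ 196;  131^196 ≡ 1.
Smallest exponent giving 1 is 196.

196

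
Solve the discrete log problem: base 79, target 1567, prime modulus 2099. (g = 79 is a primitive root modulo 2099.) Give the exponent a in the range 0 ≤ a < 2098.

1384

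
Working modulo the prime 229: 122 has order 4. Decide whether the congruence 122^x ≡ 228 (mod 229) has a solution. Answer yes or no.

⟨122⟩ has order 4; its elements mod 229 are {1, 107, 122, 228}.
228 is in this set.

yes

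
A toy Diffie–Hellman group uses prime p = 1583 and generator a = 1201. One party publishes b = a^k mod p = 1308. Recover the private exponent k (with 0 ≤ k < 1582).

841

Baby-step giant-step with m = ceil(sqrt(1582)) = 40.
Baby table (1201^j mod 1583 for j=0..39):
  0:1  1:1201  2:288  3:794  4:628  5:720  6:402  7:1570
  8:217  9:1005  10:759  11:1334  12:138  13:1106  14:169  15:345
  16:1182  17:1214  18:71  19:1372  20:1452  21:969  22:264  23:464
  24:48  25:660  26:1160  27:120  28:67  29:1317  30:300  31:959
  32:918  33:750  34:23  35:712  36:292  37:849  38:197  39:730
Giant step factor: 1201^(-40) ≡ 446 (mod 1583).
Scan 1308·446^i mod 1583 for i = 0, 1, …:
  i=0: 1308   i=1: 824   i=2: 248   i=3: 1381
  i=4: 139   i=5: 257   i=6: 646   i=7: 10
  i=8: 1294   i=9: 912     …   i=20: 1284
  i=21: 1201
Match at i=21, j=1: k = 21·40 + 1 = 841.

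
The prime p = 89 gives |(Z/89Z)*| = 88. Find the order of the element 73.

22

The order of 73 must divide p − 1 = 88 = 2^3 · 11.
Divisors: 1, 2, 4, 8, 11, 22, 44, 88.
Check each in increasing order: 73^1 ≡ 73;  73^2 ≡ 78;  73^4 ≡ 32;  73^8 ≡ 45;  73^11 ≡ 88;  73^22 ≡ 1.
Smallest exponent giving 1 is 22.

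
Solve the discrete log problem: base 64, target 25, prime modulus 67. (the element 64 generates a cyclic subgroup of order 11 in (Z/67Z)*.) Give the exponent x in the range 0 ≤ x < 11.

Successive powers of 64 modulo 67:
  64^0=1  64^1=64  64^2=9  64^3=40  64^4=14  64^5=25
So 64^5 ≡ 25 (mod 67), giving x = 5.

5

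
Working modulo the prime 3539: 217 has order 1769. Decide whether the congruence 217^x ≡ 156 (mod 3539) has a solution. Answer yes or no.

yes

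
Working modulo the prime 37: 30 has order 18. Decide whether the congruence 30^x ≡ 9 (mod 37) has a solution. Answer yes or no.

⟨30⟩ has order 18; its elements mod 37 are {1, 3, 4, 7, 9, 10, 11, 12, 16, 21, 25, 26, 27, 28, 30, 33, 34, 36}.
9 is in this set.

yes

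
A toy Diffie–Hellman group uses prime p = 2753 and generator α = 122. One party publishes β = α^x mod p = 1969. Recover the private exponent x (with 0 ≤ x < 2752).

272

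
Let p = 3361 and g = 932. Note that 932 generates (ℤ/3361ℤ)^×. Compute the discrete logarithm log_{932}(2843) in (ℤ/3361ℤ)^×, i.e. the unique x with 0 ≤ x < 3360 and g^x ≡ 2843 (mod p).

Baby-step giant-step with m = ceil(sqrt(3360)) = 58.
Baby table (932^j mod 3361 for j=0..57):
  0:1  1:932  2:1486  3:220  4:19  5:903  6:1346  7:819
  8:361  9:352  10:2047  11:2117  12:137  13:3327  14:1922  15:3252
  16:2603  17:2715  18:2908  19:1290  20:2403  21:1170  22:1476  23:983
  24:1964  25:2064  26:1156  27:1872  28:345  29:2245  30:1798  31:1958
  32:3194  33:2323  34:552  35:231  36:188  37:444  38:405  39:1028
  40:211  41:1714  42:973  43:2727  44:648  45:2317  46:1682  47:1398
  48:2229  49:330  50:1709  51:3035  52:2019  53:2909  54:2222  55:528
  56:1390  57:1495
Giant step factor: 932^(-58) ≡ 2486 (mod 3361).
Scan 2843·2486^i mod 3361 for i = 0, 1, …:
  i=0: 2843   i=1: 2876   i=2: 889   i=3: 1877
  i=4: 1154   i=5: 1911   i=6: 1653   i=7: 2216
  i=8: 297   i=9: 2283     …   i=18: 2571
  i=19: 2245
Match at i=19, j=29: x = 19·58 + 29 = 1131.

1131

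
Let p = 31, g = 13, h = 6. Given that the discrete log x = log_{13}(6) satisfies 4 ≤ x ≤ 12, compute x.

5

Compute 13^4 mod 31 = 10, then multiply by 13 repeatedly:
  13^4=10  13^5=6
Found 6 at exponent 5.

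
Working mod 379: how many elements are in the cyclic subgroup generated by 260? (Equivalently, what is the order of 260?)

The order of 260 must divide p − 1 = 378 = 2 · 3^3 · 7.
Divisors: 1, 2, 3, 6, 7, 9, 14, 18, 21, 27, 42, 54, 63, 126, 189, 378.
Check each in increasing order: 260^1 ≡ 260;  260^2 ≡ 138;  260^3 ≡ 254;  260^6 ≡ 86;  260^7 ≡ 378;  260^9 ≡ 241;  260^14 ≡ 1.
Smallest exponent giving 1 is 14.

14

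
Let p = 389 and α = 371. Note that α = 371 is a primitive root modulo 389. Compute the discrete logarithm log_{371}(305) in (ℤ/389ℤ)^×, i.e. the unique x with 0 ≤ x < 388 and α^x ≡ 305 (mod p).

99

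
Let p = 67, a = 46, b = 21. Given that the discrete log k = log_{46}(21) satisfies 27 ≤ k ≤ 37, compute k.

34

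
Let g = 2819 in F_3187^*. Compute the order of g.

The order of 2819 must divide p − 1 = 3186 = 2 · 3^3 · 59.
Divisors: 1, 2, 3, 6, 9, 18, 27, 54, 59, 118, 177, 354, 531, 1062, 1593, 3186.
Check each in increasing order: 2819^1 ≡ 2819;  2819^2 ≡ 1570;  2819^3 ≡ 2274;  2819^6 ≡ 1762;  2819^9 ≡ 729;  2819^18 ≡ 2399;  2819^27 ≡ 2395;  2819^54 ≡ 2612;  2819^59 ≡ 1558;  2819^118 ≡ 2057;  2819^177 ≡ 1871;  2819^354 ≡ 1315;  2819^531 ≡ 1.
Smallest exponent giving 1 is 531.

531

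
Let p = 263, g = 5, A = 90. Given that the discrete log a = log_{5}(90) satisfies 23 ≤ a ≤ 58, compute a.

29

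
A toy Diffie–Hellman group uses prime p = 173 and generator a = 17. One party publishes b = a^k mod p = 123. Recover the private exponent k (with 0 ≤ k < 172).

113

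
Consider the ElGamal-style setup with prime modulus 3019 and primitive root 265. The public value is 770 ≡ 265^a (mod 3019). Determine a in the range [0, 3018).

2985

Baby-step giant-step with m = ceil(sqrt(3018)) = 55.
Baby table (265^j mod 3019 for j=0..54):
  0:1  1:265  2:788  3:509  4:2049  5:2584  6:2466  7:1386
  8:1991  9:2309  10:2047  11:2054  12:890  13:368  14:912  15:160
  16:134  17:2301  18:2946  19:1788  20:2856  21:2090  22:1373  23:1565
  24:1122  25:1468  26:2588  27:507  28:1519  29:1008  30:1448  31:307
  32:2861  33:396  34:2294  35:1091  36:2310  37:2312  38:2842  39:1399
  40:2417  41:477  42:2626  43:1520  44:1273  45:2236  46:816  47:1891
  48:2980  49:1741  50:2477  51:1282  52:1602  53:1870  54:434
Giant step factor: 265^(-55) ≡ 304 (mod 3019).
Scan 770·304^i mod 3019 for i = 0, 1, …:
  i=0: 770   i=1: 1617   i=2: 2490   i=3: 2210
  i=4: 1622   i=5: 991   i=6: 2383   i=7: 2891
  i=8: 335   i=9: 2213     …   i=53: 795
  i=54: 160
Match at i=54, j=15: a = 54·55 + 15 = 2985.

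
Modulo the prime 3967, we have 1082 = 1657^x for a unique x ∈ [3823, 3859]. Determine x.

3854

Compute 1657^3823 mod 3967 = 2523, then multiply by 1657 repeatedly:
  1657^3823=2523  1657^3824=3360  1657^3825=1819  1657^3826=3130  1657^3827=1541
  1657^3828=2656  1657^3829=1589  1657^3830=2852  1657^3831=1067  1657^3832=2704
  1657^3833=1785  1657^3834=2330  1657^3835=919  1657^3836=3422  1657^3837=1411
  1657^3838=1464  1657^3839=2011  1657^3840=3914  1657^3841=3420  1657^3842=2064
  1657^3843=494  1657^3844=1356  1657^3845=1570  1657^3846=3105  1657^3847=3753
  1657^3848=2432  1657^3849=3319  1657^3850=1321  1657^3851=3080  1657^3852=1998
  1657^3853=2208  1657^3854=1082
Found 1082 at exponent 3854.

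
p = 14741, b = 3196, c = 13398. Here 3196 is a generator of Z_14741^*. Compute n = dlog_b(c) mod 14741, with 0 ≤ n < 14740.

Baby-step giant-step with m = ceil(sqrt(14740)) = 122.
Baby table (3196^j mod 14741 for j=0..121):
  0:1  1:3196  2:13644  3:2346  4:9388  5:6113  6:5323  7:1194
  8:12846  9:2131  10:334  11:6112  12:2127  13:2291  14:10500  15:7484
  16:8962  17:789  18:933  19:4186  20:8369  21:7150  22:2850  23:13403
  24:13383  25:8427  26:885  27:12929  28:2061  29:12470  30:9197  31:58
  32:8476  33:10079  34:3399  35:13828  36:770  37:13914  38:10288  39:8018
  40:5670  41:4631  42:712  43:5438  44:209  45:4619  46:6583  47:3861
  48:1539  49:9891  50:6932  51:13690  52:1952  53:3149  54:10842  55:9682
  56:2313  57:7107  58:12832  59:1610  60:951  61:2750  62:3364  63:5155
  64:9683  65:5509  66:6010  67:437  68:10998  69:7064  70:8073  71:4558
  72:3260  73:11814  74:5843  75:12122  76:2564  77:13289  78:2823  79:816
  80:13520  81:4049  82:12747  83:10029  84:5750  85:9714  86:1398  87:1485
  88:14199  89:7206  90:4934  91:10935  92:12090  93:3479  94:4170  95:1456
  96:9961  97:9537  98:10605  99:4021  100:11705  101:11263  102:13767  103:12188
  104:7126  105:14592  106:10249  107:1302  108:4230  109:1583  110:3105  111:2887
  112:13727  113:2276  114:6783  115:9198  116:3254  117:7379  118:12425  119:12787
  120:5200  121:6093
Giant step factor: 3196^(-122) ≡ 241 (mod 14741).
Scan 13398·241^i mod 14741 for i = 0, 1, …:
  i=0: 13398   i=1: 639   i=2: 6589   i=3: 10662
  i=4: 4608   i=5: 4953   i=6: 14393   i=7: 4578
  i=8: 12464   i=9: 11401     …   i=102: 11840
  i=103: 8427
Match at i=103, j=25: n = 103·122 + 25 = 12591.

12591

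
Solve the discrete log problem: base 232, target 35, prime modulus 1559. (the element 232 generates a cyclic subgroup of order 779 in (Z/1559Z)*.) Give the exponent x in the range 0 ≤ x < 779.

168

Baby-step giant-step with m = ceil(sqrt(779)) = 28.
Baby table (232^j mod 1559 for j=0..27):
  0:1  1:232  2:818  3:1137  4:313  5:902  6:358  7:429
  8:1311  9:147  10:1365  11:203  12:326  13:800  14:79  15:1179
  16:703  17:960  18:1342  19:1103  20:220  21:1152  22:675  23:700
  24:264  25:447  26:810  27:840
Giant step factor: 232^(-28) ≡ 312 (mod 1559).
Scan 35·312^i mod 1559 for i = 0, 1, …:
  i=0: 35   i=1: 7   i=2: 625   i=3: 125
  i=4: 25   i=5: 5   i=6: 1
Match at i=6, j=0: x = 6·28 + 0 = 168.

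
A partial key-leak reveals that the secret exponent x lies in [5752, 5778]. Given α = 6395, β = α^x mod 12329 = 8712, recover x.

5770

Compute 6395^5752 mod 12329 = 6344, then multiply by 6395 repeatedly:
  6395^5752=6344  6395^5753=7470  6395^5754=8104  6395^5755=6293  6395^5756=1879
  6395^5757=7759  6395^5758=6909  6395^5759=8248  6395^5760=2498  6395^5761=8655
  6395^5762=3844  6395^5763=10683  6395^5764=2796  6395^5765=3370  6395^5766=58
  6395^5767=1040  6395^5768=5469  6395^5769=9211  6395^5770=8712
Found 8712 at exponent 5770.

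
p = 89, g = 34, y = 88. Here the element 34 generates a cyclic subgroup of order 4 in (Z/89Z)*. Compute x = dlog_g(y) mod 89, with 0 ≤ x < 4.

2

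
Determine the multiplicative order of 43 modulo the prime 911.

The order of 43 must divide p − 1 = 910 = 2 · 5 · 7 · 13.
Divisors: 1, 2, 5, 7, 10, 13, 14, 26, 35, 65, 70, 91, 130, 182, 455, 910.
Check each in increasing order: 43^1 ≡ 43;  43^2 ≡ 27;  43^5 ≡ 373;  43^7 ≡ 50;  43^10 ≡ 657;  43^13 ≡ 270;  43^14 ≡ 678;  43^26 ≡ 20;  43^35 ≡ 581;  43^65 ≡ 502;  43^70 ≡ 491;  43^91 ≡ 19;  43^130 ≡ 568;  43^182 ≡ 361;  43^455 ≡ 1.
Smallest exponent giving 1 is 455.

455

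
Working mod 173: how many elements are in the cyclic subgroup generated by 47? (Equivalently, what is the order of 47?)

43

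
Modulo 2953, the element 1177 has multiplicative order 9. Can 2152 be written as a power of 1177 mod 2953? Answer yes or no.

yes

2152 ∈ ⟨1177⟩ iff 2152^9 ≡ 1 (mod 2953), since |⟨1177⟩| = 9.
2152^9 mod 2953 = 1.
Since 1 = 1, 2152 lies in the subgroup.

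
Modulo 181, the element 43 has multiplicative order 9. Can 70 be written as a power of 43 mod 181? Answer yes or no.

no

⟨43⟩ has order 9; its elements mod 181 are {1, 39, 43, 48, 62, 65, 73, 80, 132}.
70 is not in this set.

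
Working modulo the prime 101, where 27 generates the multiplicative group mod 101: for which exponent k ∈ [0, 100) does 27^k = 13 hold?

38

Baby-step giant-step with m = ceil(sqrt(100)) = 10.
Baby table (27^j mod 101 for j=0..9):
  0:1  1:27  2:22  3:89  4:80  5:39  6:43  7:50
  8:37  9:90
Giant step factor: 27^(-10) ≡ 17 (mod 101).
Scan 13·17^i mod 101 for i = 0, 1, …:
  i=0: 13   i=1: 19   i=2: 20   i=3: 37
Match at i=3, j=8: k = 3·10 + 8 = 38.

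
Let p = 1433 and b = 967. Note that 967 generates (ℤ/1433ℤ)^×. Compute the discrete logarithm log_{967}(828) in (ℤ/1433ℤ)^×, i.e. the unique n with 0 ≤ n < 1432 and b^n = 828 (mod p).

177

Baby-step giant-step with m = ceil(sqrt(1432)) = 38.
Baby table (967^j mod 1433 for j=0..37):
  0:1  1:967  2:773  3:898  4:1401  5:582  6:1058  7:1357
  8:1024  9:5  10:536  11:999  12:191  13:1273  14:44  15:991
  16:1053  17:821  18:25  19:1247  20:696  21:955  22:633  23:220
  24:656  25:966  26:1239  27:125  28:503  29:614  30:476  31:299
  32:1100  33:414  34:531  35:463  36:625  37:1082
Giant step factor: 967^(-38) ≡ 1145 (mod 1433).
Scan 828·1145^i mod 1433 for i = 0, 1, …:
  i=0: 828   i=1: 847   i=2: 1107   i=3: 743
  i=4: 966
Match at i=4, j=25: n = 4·38 + 25 = 177.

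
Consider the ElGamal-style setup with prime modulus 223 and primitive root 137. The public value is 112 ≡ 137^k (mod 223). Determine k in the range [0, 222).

132

Baby-step giant-step with m = ceil(sqrt(222)) = 15.
Baby table (137^j mod 223 for j=0..14):
  0:1  1:137  2:37  3:163  4:31  5:10  6:32  7:147
  8:69  9:87  10:100  11:97  12:132  13:21  14:201
Giant step factor: 137^(-15) ≡ 159 (mod 223).
Scan 112·159^i mod 223 for i = 0, 1, …:
  i=0: 112   i=1: 191   i=2: 41   i=3: 52
  i=4: 17   i=5: 27   i=6: 56   i=7: 207
  i=8: 132
Match at i=8, j=12: k = 8·15 + 12 = 132.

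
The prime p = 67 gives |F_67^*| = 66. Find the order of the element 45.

The order of 45 must divide p − 1 = 66 = 2 · 3 · 11.
Divisors: 1, 2, 3, 6, 11, 22, 33, 66.
Check each in increasing order: 45^1 ≡ 45;  45^2 ≡ 15;  45^3 ≡ 5;  45^6 ≡ 25;  45^11 ≡ 66;  45^22 ≡ 1.
Smallest exponent giving 1 is 22.

22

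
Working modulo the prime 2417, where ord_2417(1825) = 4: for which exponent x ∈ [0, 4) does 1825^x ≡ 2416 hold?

2

Successive powers of 1825 modulo 2417:
  1825^0=1  1825^1=1825  1825^2=2416
So 1825^2 ≡ 2416 (mod 2417), giving x = 2.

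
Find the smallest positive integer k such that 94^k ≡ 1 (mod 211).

The order of 94 must divide p − 1 = 210 = 2 · 3 · 5 · 7.
Divisors: 1, 2, 3, 5, 6, 7, 10, 14, 15, 21, 30, 35, 42, 70, 105, 210.
Check each in increasing order: 94^1 ≡ 94;  94^2 ≡ 185;  94^3 ≡ 88;  94^5 ≡ 33;  94^6 ≡ 148;  94^7 ≡ 197;  94^10 ≡ 34;  94^14 ≡ 196;  94^15 ≡ 67;  94^21 ≡ 210;  94^30 ≡ 58;  94^35 ≡ 15;  94^42 ≡ 1.
Smallest exponent giving 1 is 42.

42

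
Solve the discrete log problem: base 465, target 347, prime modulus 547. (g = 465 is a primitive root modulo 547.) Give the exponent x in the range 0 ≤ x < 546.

452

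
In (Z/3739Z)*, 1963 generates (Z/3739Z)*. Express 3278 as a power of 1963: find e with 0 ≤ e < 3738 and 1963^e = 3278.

Baby-step giant-step with m = ceil(sqrt(3738)) = 62.
Baby table (1963^j mod 3739 for j=0..61):
  0:1  1:1963  2:2199  3:1831  4:1074  5:3205  6:2417  7:3519
  8:1864  9:2290  10:992  11:3016  12:1571  13:2937  14:3532  15:1210
  16:965  17:2361  18:2022  19:2107  20:707  21:672  22:3008  23:823
  24:301  25:101  26:96  27:1498  28:1720  29:43  30:2151  31:1082
  32:214  33:1314  34:3211  35:2978  36:1757  37:1633  38:1256  39:1527
  40:2562  41:251  42:2904  43:2316  44:3423  45:366  46:570  47:949
  48:865  49:489  50:2723  51:2218  52:1738  53:1726  54:604  55:389
  56:851  57:2919  58:1849  59:2757  60:1658  61:1724
Giant step factor: 1963^(-62) ≡ 1336 (mod 3739).
Scan 3278·1336^i mod 3739 for i = 0, 1, …:
  i=0: 3278   i=1: 1039   i=2: 935   i=3: 334
  i=4: 1283   i=5: 1626   i=6: 3716   i=7: 2923
  i=8: 1612   i=9: 3707   i=10: 2116   i=11: 292
  i=12: 1256
Match at i=12, j=38: e = 12·62 + 38 = 782.

782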